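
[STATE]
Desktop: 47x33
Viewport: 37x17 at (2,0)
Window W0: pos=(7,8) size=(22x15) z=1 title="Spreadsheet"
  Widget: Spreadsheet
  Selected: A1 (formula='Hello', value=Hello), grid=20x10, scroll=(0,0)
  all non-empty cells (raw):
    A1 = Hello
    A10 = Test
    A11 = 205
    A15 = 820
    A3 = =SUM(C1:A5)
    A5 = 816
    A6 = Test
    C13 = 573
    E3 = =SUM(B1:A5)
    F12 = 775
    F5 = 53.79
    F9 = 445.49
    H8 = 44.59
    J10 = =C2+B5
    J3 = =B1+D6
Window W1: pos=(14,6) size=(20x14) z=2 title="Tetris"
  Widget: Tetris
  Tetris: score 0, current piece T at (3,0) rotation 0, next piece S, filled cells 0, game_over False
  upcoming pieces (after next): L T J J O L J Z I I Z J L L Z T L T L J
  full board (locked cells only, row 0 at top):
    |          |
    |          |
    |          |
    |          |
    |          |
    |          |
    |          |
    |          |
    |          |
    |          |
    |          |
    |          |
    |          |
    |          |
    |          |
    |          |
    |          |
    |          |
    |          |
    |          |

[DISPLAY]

                                     
                                     
                                     
                                     
                                     
                                     
            ┏━━━━━━━━━━━━━━━━━━┓     
            ┃ Tetris           ┃     
     ┏━━━━━━┠──────────────────┨     
     ┃ Sprea┃                  ┃     
     ┠──────┃                  ┃     
     ┃A1: He┃                  ┃     
     ┃      ┃                  ┃     
     ┃------┃                  ┃     
     ┃  1 [H┃                  ┃     
     ┃  2   ┃                  ┃     
     ┃  3 #C┃                  ┃     


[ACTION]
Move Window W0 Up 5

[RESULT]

                                     
                                     
                                     
     ┏━━━━━━━━━━━━━━━━━━━━┓          
     ┃ Spreadsheet        ┃          
     ┠────────────────────┨          
     ┃A1: He┏━━━━━━━━━━━━━━━━━━┓     
     ┃      ┃ Tetris           ┃     
     ┃------┠──────────────────┨     
     ┃  1 [H┃                  ┃     
     ┃  2   ┃                  ┃     
     ┃  3 #C┃                  ┃     
     ┃  4   ┃                  ┃     
     ┃  5   ┃                  ┃     
     ┃  6 Te┃                  ┃     
     ┃  7   ┃                  ┃     
     ┃  8   ┃                  ┃     


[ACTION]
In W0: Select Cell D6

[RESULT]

                                     
                                     
                                     
     ┏━━━━━━━━━━━━━━━━━━━━┓          
     ┃ Spreadsheet        ┃          
     ┠────────────────────┨          
     ┃D6:   ┏━━━━━━━━━━━━━━━━━━┓     
     ┃      ┃ Tetris           ┃     
     ┃------┠──────────────────┨     
     ┃  1 He┃                  ┃     
     ┃  2   ┃                  ┃     
     ┃  3 #C┃                  ┃     
     ┃  4   ┃                  ┃     
     ┃  5   ┃                  ┃     
     ┃  6 Te┃                  ┃     
     ┃  7   ┃                  ┃     
     ┃  8   ┃                  ┃     


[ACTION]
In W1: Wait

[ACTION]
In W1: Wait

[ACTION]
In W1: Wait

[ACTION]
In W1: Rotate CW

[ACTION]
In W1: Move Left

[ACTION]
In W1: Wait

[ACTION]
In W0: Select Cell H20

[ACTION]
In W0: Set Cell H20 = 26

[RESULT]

                                     
                                     
                                     
     ┏━━━━━━━━━━━━━━━━━━━━┓          
     ┃ Spreadsheet        ┃          
     ┠────────────────────┨          
     ┃H20: 2┏━━━━━━━━━━━━━━━━━━┓     
     ┃      ┃ Tetris           ┃     
     ┃------┠──────────────────┨     
     ┃  1 He┃                  ┃     
     ┃  2   ┃                  ┃     
     ┃  3 #C┃                  ┃     
     ┃  4   ┃                  ┃     
     ┃  5   ┃                  ┃     
     ┃  6 Te┃                  ┃     
     ┃  7   ┃                  ┃     
     ┃  8   ┃                  ┃     


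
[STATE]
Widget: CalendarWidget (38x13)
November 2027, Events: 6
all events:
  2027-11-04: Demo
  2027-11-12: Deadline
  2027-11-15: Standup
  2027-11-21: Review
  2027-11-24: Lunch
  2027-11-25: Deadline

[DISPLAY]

            November 2027             
Mo Tu We Th Fr Sa Su                  
 1  2  3  4*  5  6  7                 
 8  9 10 11 12* 13 14                 
15* 16 17 18 19 20 21*                
22 23 24* 25* 26 27 28                
29 30                                 
                                      
                                      
                                      
                                      
                                      
                                      


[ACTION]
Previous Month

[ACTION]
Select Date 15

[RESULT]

             October 2027             
Mo Tu We Th Fr Sa Su                  
             1  2  3                  
 4  5  6  7  8  9 10                  
11 12 13 14 [15] 16 17                
18 19 20 21 22 23 24                  
25 26 27 28 29 30 31                  
                                      
                                      
                                      
                                      
                                      
                                      


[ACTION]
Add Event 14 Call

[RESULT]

             October 2027             
Mo Tu We Th Fr Sa Su                  
             1  2  3                  
 4  5  6  7  8  9 10                  
11 12 13 14* [15] 16 17               
18 19 20 21 22 23 24                  
25 26 27 28 29 30 31                  
                                      
                                      
                                      
                                      
                                      
                                      


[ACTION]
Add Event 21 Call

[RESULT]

             October 2027             
Mo Tu We Th Fr Sa Su                  
             1  2  3                  
 4  5  6  7  8  9 10                  
11 12 13 14* [15] 16 17               
18 19 20 21* 22 23 24                 
25 26 27 28 29 30 31                  
                                      
                                      
                                      
                                      
                                      
                                      


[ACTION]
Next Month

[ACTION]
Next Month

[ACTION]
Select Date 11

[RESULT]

            December 2027             
Mo Tu We Th Fr Sa Su                  
       1  2  3  4  5                  
 6  7  8  9 10 [11] 12                
13 14 15 16 17 18 19                  
20 21 22 23 24 25 26                  
27 28 29 30 31                        
                                      
                                      
                                      
                                      
                                      
                                      


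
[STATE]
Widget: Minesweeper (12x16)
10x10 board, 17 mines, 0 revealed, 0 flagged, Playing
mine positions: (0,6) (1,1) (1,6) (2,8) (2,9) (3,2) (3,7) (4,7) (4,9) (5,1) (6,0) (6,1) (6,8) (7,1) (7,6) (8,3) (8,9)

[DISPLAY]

■■■■■■■■■■  
■■■■■■■■■■  
■■■■■■■■■■  
■■■■■■■■■■  
■■■■■■■■■■  
■■■■■■■■■■  
■■■■■■■■■■  
■■■■■■■■■■  
■■■■■■■■■■  
■■■■■■■■■■  
            
            
            
            
            
            


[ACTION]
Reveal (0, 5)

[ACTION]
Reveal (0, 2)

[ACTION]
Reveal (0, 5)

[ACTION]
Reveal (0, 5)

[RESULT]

■■1■■2■■■■  
■■■■■■■■■■  
■■■■■■■■■■  
■■■■■■■■■■  
■■■■■■■■■■  
■■■■■■■■■■  
■■■■■■■■■■  
■■■■■■■■■■  
■■■■■■■■■■  
■■■■■■■■■■  
            
            
            
            
            
            


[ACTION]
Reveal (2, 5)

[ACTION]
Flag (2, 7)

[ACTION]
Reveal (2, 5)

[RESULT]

■■1■■2■■■■  
■■■■■■■■■■  
■■■■■1■⚑■■  
■■■■■■■■■■  
■■■■■■■■■■  
■■■■■■■■■■  
■■■■■■■■■■  
■■■■■■■■■■  
■■■■■■■■■■  
■■■■■■■■■■  
            
            
            
            
            
            


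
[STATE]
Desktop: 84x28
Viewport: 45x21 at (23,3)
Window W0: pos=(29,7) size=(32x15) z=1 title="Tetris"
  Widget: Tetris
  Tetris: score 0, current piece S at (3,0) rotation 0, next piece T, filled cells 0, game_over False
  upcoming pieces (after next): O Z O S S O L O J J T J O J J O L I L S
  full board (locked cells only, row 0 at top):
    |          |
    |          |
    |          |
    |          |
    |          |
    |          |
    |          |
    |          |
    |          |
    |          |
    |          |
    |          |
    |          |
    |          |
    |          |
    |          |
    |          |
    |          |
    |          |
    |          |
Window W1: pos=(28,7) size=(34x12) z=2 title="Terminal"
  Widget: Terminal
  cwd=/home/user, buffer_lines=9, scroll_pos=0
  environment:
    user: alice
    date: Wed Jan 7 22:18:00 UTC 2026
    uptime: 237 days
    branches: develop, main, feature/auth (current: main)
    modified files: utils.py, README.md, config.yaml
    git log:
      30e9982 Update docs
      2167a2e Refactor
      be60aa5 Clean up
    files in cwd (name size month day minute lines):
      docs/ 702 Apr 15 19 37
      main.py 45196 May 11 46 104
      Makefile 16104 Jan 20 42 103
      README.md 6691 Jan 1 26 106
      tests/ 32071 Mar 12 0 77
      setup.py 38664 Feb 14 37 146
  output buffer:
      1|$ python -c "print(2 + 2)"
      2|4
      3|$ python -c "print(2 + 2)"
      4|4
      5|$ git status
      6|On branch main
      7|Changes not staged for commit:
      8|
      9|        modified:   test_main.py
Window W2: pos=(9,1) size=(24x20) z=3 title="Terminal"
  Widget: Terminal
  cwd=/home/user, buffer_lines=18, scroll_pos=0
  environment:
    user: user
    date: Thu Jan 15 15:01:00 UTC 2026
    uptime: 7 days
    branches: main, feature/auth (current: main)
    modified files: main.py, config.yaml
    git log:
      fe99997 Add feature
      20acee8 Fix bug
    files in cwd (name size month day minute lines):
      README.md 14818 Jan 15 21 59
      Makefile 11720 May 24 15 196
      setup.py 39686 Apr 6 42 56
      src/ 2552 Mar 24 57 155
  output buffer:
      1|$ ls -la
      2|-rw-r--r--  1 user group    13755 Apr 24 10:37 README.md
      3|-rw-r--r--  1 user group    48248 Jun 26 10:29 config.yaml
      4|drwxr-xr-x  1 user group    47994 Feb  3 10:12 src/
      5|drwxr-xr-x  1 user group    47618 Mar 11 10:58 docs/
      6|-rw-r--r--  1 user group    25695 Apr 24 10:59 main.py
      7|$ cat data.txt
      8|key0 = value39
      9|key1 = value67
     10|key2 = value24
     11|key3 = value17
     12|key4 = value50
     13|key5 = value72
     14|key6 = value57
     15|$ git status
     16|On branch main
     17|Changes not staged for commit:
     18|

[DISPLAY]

─────────┨                                   
         ┃                                   
 user gro┃                                   
 user gro┃                                   
 user gro┃━━━━━━━━━━━━━━━━━━━━━━━━━━━━┓      
 user gro┃minal                       ┃      
 user gro┃────────────────────────────┨      
t        ┃thon -c "print(2 + 2)"      ┃      
9        ┃                            ┃      
7        ┃thon -c "print(2 + 2)"      ┃      
4        ┃                            ┃      
7        ┃t status                    ┃      
0        ┃ranch main                  ┃      
2        ┃ges not staged for commit:  ┃      
7        ┃                            ┃      
         ┃━━━━━━━━━━━━━━━━━━━━━━━━━━━━┛      
n        ┃       │                   ┃       
━━━━━━━━━┛       │                   ┃       
      ┗━━━━━━━━━━━━━━━━━━━━━━━━━━━━━━┛       
                                             
                                             


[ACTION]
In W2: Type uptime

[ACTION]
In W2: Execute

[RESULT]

─────────┨                                   
 user gro┃                                   
t        ┃                                   
9        ┃                                   
7        ┃━━━━━━━━━━━━━━━━━━━━━━━━━━━━┓      
4        ┃minal                       ┃      
7        ┃────────────────────────────┨      
0        ┃thon -c "print(2 + 2)"      ┃      
2        ┃                            ┃      
7        ┃thon -c "print(2 + 2)"      ┃      
         ┃                            ┃      
n        ┃t status                    ┃      
taged for┃ranch main                  ┃      
         ┃ges not staged for commit:  ┃      
         ┃                            ┃      
days     ┃━━━━━━━━━━━━━━━━━━━━━━━━━━━━┛      
         ┃       │                   ┃       
━━━━━━━━━┛       │                   ┃       
      ┗━━━━━━━━━━━━━━━━━━━━━━━━━━━━━━┛       
                                             
                                             


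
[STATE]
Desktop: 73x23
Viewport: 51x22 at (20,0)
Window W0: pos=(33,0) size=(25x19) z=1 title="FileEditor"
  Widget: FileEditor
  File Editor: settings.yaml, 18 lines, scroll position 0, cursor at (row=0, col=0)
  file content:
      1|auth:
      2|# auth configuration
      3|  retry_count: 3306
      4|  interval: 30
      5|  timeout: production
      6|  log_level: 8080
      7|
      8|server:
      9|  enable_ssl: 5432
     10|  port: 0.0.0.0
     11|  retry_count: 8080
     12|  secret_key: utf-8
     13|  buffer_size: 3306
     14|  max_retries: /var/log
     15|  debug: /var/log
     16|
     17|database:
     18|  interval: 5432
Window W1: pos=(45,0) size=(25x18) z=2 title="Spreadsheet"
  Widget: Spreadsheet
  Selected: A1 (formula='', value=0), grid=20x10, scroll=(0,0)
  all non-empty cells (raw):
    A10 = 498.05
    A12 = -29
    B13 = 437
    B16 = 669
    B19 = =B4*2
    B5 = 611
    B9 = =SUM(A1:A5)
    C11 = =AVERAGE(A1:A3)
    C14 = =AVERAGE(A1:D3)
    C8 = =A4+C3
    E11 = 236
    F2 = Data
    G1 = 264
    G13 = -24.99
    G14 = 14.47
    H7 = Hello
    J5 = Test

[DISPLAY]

             ┏━━━━━━━━━━━┏━━━━━━━━━━━━━━━━━━━━━━━┓ 
             ┃ FileEditor┃ Spreadsheet           ┃ 
             ┠───────────┠───────────────────────┨ 
             ┃█uth:      ┃A1:                    ┃ 
             ┃# auth conf┃       A       B       ┃ 
             ┃  retry_cou┃-----------------------┃ 
             ┃  interval:┃  1      [0]       0   ┃ 
             ┃  timeout: ┃  2        0       0   ┃ 
             ┃  log_level┃  3        0       0   ┃ 
             ┃           ┃  4        0       0   ┃ 
             ┃server:    ┃  5        0     611   ┃ 
             ┃  enable_ss┃  6        0       0   ┃ 
             ┃  port: 0.0┃  7        0       0   ┃ 
             ┃  retry_cou┃  8        0       0   ┃ 
             ┃  secret_ke┃  9        0       0   ┃ 
             ┃  buffer_si┃ 10   498.05       0   ┃ 
             ┃  max_retri┃ 11        0       0   ┃ 
             ┃  debug: /v┗━━━━━━━━━━━━━━━━━━━━━━━┛ 
             ┗━━━━━━━━━━━━━━━━━━━━━━━┛             
                                                   
                                                   
                                                   


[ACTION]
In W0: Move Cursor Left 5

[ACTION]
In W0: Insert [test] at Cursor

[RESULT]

             ┏━━━━━━━━━━━┏━━━━━━━━━━━━━━━━━━━━━━━┓ 
             ┃ FileEditor┃ Spreadsheet           ┃ 
             ┠───────────┠───────────────────────┨ 
             ┃test█uth:  ┃A1:                    ┃ 
             ┃# auth conf┃       A       B       ┃ 
             ┃  retry_cou┃-----------------------┃ 
             ┃  interval:┃  1      [0]       0   ┃ 
             ┃  timeout: ┃  2        0       0   ┃ 
             ┃  log_level┃  3        0       0   ┃ 
             ┃           ┃  4        0       0   ┃ 
             ┃server:    ┃  5        0     611   ┃ 
             ┃  enable_ss┃  6        0       0   ┃ 
             ┃  port: 0.0┃  7        0       0   ┃ 
             ┃  retry_cou┃  8        0       0   ┃ 
             ┃  secret_ke┃  9        0       0   ┃ 
             ┃  buffer_si┃ 10   498.05       0   ┃ 
             ┃  max_retri┃ 11        0       0   ┃ 
             ┃  debug: /v┗━━━━━━━━━━━━━━━━━━━━━━━┛ 
             ┗━━━━━━━━━━━━━━━━━━━━━━━┛             
                                                   
                                                   
                                                   


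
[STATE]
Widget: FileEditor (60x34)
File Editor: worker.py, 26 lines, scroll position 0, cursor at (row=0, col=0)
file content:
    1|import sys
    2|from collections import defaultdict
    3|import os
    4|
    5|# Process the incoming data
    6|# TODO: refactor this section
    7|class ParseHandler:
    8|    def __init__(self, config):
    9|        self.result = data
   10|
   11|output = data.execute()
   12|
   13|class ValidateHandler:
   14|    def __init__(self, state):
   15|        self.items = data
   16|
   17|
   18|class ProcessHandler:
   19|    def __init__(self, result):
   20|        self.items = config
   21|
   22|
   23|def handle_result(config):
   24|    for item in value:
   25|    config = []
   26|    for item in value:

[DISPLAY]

█mport sys                                                 ▲
from collections import defaultdict                        █
import os                                                  ░
                                                           ░
# Process the incoming data                                ░
# TODO: refactor this section                              ░
class ParseHandler:                                        ░
    def __init__(self, config):                            ░
        self.result = data                                 ░
                                                           ░
output = data.execute()                                    ░
                                                           ░
class ValidateHandler:                                     ░
    def __init__(self, state):                             ░
        self.items = data                                  ░
                                                           ░
                                                           ░
class ProcessHandler:                                      ░
    def __init__(self, result):                            ░
        self.items = config                                ░
                                                           ░
                                                           ░
def handle_result(config):                                 ░
    for item in value:                                     ░
    config = []                                            ░
    for item in value:                                     ░
                                                           ░
                                                           ░
                                                           ░
                                                           ░
                                                           ░
                                                           ░
                                                           ░
                                                           ▼


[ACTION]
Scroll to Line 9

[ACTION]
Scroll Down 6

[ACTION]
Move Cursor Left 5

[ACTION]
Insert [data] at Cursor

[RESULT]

data█mport sys                                             ▲
from collections import defaultdict                        █
import os                                                  ░
                                                           ░
# Process the incoming data                                ░
# TODO: refactor this section                              ░
class ParseHandler:                                        ░
    def __init__(self, config):                            ░
        self.result = data                                 ░
                                                           ░
output = data.execute()                                    ░
                                                           ░
class ValidateHandler:                                     ░
    def __init__(self, state):                             ░
        self.items = data                                  ░
                                                           ░
                                                           ░
class ProcessHandler:                                      ░
    def __init__(self, result):                            ░
        self.items = config                                ░
                                                           ░
                                                           ░
def handle_result(config):                                 ░
    for item in value:                                     ░
    config = []                                            ░
    for item in value:                                     ░
                                                           ░
                                                           ░
                                                           ░
                                                           ░
                                                           ░
                                                           ░
                                                           ░
                                                           ▼


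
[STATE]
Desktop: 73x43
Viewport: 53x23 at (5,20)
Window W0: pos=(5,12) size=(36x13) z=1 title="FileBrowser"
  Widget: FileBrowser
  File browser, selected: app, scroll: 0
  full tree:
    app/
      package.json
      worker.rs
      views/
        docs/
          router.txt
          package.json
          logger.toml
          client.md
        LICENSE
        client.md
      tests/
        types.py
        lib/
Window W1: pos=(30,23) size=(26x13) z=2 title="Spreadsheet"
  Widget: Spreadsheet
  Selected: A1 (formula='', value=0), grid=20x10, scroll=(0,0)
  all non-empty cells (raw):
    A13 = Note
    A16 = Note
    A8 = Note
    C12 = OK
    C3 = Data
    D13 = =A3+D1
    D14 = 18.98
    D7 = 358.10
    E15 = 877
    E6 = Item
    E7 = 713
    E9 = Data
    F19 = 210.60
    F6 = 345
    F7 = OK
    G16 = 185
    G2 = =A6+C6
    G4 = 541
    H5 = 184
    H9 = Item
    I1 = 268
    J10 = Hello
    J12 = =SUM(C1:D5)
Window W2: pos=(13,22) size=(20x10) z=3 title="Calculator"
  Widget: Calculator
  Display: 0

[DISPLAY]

┃                                  ┃                 
┃                                  ┃                 
┃       ┏━━━━━━━━━━━━━━━━━━┓       ┃                 
┃       ┃ Calculator       ┃━━━━━━━━━━━━━━━━━━━━━━┓  
┗━━━━━━━┠──────────────────┨preadsheet            ┃  
        ┃                 0┃──────────────────────┨  
        ┃┌───┬───┬───┬───┐ ┃:                     ┃  
        ┃│ 7 │ 8 │ 9 │ ÷ │ ┃     A       B       C┃  
        ┃├───┼───┼───┼───┤ ┃----------------------┃  
        ┃│ 4 │ 5 │ 6 │ × │ ┃1      [0]       0    ┃  
        ┃└───┴───┴───┴───┘ ┃2        0       0    ┃  
        ┗━━━━━━━━━━━━━━━━━━┛3        0       0Data┃  
                         ┃  4        0       0    ┃  
                         ┃  5        0       0    ┃  
                         ┃  6        0       0    ┃  
                         ┗━━━━━━━━━━━━━━━━━━━━━━━━┛  
                                                     
                                                     
                                                     
                                                     
                                                     
                                                     
                                                     


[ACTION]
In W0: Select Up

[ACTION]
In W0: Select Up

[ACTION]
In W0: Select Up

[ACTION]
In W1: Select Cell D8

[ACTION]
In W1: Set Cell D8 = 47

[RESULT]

┃                                  ┃                 
┃                                  ┃                 
┃       ┏━━━━━━━━━━━━━━━━━━┓       ┃                 
┃       ┃ Calculator       ┃━━━━━━━━━━━━━━━━━━━━━━┓  
┗━━━━━━━┠──────────────────┨preadsheet            ┃  
        ┃                 0┃──────────────────────┨  
        ┃┌───┬───┬───┬───┐ ┃: 47                  ┃  
        ┃│ 7 │ 8 │ 9 │ ÷ │ ┃     A       B       C┃  
        ┃├───┼───┼───┼───┤ ┃----------------------┃  
        ┃│ 4 │ 5 │ 6 │ × │ ┃1        0       0    ┃  
        ┃└───┴───┴───┴───┘ ┃2        0       0    ┃  
        ┗━━━━━━━━━━━━━━━━━━┛3        0       0Data┃  
                         ┃  4        0       0    ┃  
                         ┃  5        0       0    ┃  
                         ┃  6        0       0    ┃  
                         ┗━━━━━━━━━━━━━━━━━━━━━━━━┛  
                                                     
                                                     
                                                     
                                                     
                                                     
                                                     
                                                     


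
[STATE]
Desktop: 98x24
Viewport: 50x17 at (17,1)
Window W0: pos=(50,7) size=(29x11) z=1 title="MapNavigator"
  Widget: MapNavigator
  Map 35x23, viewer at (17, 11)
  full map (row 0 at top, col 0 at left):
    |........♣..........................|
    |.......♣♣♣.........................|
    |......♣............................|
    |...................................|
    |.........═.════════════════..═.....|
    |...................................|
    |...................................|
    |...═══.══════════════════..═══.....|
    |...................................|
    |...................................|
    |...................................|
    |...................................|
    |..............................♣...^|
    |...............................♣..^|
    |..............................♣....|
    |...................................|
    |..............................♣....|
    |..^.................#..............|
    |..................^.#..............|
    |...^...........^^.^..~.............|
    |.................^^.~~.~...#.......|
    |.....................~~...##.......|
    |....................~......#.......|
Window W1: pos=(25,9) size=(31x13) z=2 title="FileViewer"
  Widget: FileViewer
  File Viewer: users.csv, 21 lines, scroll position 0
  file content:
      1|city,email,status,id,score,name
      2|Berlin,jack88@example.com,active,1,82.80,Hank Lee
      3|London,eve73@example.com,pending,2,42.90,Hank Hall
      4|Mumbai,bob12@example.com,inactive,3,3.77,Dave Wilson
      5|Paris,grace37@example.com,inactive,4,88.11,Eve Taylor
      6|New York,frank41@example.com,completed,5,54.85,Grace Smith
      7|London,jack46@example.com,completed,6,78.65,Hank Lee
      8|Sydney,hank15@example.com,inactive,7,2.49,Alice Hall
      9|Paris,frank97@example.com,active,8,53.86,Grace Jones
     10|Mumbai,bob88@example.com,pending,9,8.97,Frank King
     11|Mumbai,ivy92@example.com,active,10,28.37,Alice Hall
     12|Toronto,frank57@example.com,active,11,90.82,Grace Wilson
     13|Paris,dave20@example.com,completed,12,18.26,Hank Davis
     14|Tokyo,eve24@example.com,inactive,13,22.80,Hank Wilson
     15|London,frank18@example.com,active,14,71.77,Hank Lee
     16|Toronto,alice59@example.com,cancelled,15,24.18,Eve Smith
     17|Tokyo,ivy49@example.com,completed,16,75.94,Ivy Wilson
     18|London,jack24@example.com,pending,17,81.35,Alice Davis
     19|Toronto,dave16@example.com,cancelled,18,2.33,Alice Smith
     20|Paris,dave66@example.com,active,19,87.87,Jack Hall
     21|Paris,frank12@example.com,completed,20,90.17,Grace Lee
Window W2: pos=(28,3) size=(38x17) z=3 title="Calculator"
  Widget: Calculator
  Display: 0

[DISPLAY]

                                                  
                                                  
           ┏━━━━━━━━━━━━━━━━━━━━━━━━━━━━━━━━━━━━┓ 
           ┃ Calculator                         ┃ 
           ┠────────────────────────────────────┨ 
           ┃                                   0┃ 
           ┃┌───┬───┬───┬───┐                   ┃━
           ┃│ 7 │ 8 │ 9 │ ÷ │                   ┃ 
        ┏━━┃├───┼───┼───┼───┤                   ┃─
        ┃ F┃│ 4 │ 5 │ 6 │ × │                   ┃.
        ┠──┃├───┼───┼───┼───┤                   ┃.
        ┃ci┃│ 1 │ 2 │ 3 │ - │                   ┃.
        ┃Be┃├───┼───┼───┼───┤                   ┃.
        ┃Lo┃│ 0 │ . │ = │ + │                   ┃.
        ┃Mu┃├───┼───┼───┼───┤                   ┃.
        ┃Pa┃│ C │ MC│ MR│ M+│                   ┃.
        ┃Ne┃└───┴───┴───┴───┘                   ┃━


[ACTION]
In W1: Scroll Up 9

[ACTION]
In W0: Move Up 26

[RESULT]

                                                  
                                                  
           ┏━━━━━━━━━━━━━━━━━━━━━━━━━━━━━━━━━━━━┓ 
           ┃ Calculator                         ┃ 
           ┠────────────────────────────────────┨ 
           ┃                                   0┃ 
           ┃┌───┬───┬───┬───┐                   ┃━
           ┃│ 7 │ 8 │ 9 │ ÷ │                   ┃ 
        ┏━━┃├───┼───┼───┼───┤                   ┃─
        ┃ F┃│ 4 │ 5 │ 6 │ × │                   ┃ 
        ┠──┃├───┼───┼───┼───┤                   ┃ 
        ┃ci┃│ 1 │ 2 │ 3 │ - │                   ┃ 
        ┃Be┃├───┼───┼───┼───┤                   ┃.
        ┃Lo┃│ 0 │ . │ = │ + │                   ┃.
        ┃Mu┃├───┼───┼───┼───┤                   ┃.
        ┃Pa┃│ C │ MC│ MR│ M+│                   ┃.
        ┃Ne┃└───┴───┴───┴───┘                   ┃━


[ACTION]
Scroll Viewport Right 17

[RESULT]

                                                  
                                                  
━━━━━━━━━━━━━━━━━━━━━━━━━━━━━━━┓                  
ulator                         ┃                  
───────────────────────────────┨                  
                              0┃                  
───┬───┬───┐                   ┃━━━━━━━━━━━━┓     
 8 │ 9 │ ÷ │                   ┃            ┃     
───┼───┼───┤                   ┃────────────┨     
 5 │ 6 │ × │                   ┃            ┃     
───┼───┼───┤                   ┃            ┃     
 2 │ 3 │ - │                   ┃            ┃     
───┼───┼───┤                   ┃............┃     
 . │ = │ + │                   ┃............┃     
───┼───┼───┤                   ┃............┃     
 MC│ MR│ M+│                   ┃............┃     
───┴───┴───┘                   ┃━━━━━━━━━━━━┛     


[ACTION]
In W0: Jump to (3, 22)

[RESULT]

                                                  
                                                  
━━━━━━━━━━━━━━━━━━━━━━━━━━━━━━━┓                  
ulator                         ┃                  
───────────────────────────────┨                  
                              0┃                  
───┬───┬───┐                   ┃━━━━━━━━━━━━┓     
 8 │ 9 │ ÷ │                   ┃            ┃     
───┼───┼───┤                   ┃────────────┨     
 5 │ 6 │ × │                   ┃..........^^┃     
───┼───┼───┤                   ┃............┃     
 2 │ 3 │ - │                   ┃............┃     
───┼───┼───┤                   ┃............┃     
 . │ = │ + │                   ┃            ┃     
───┼───┼───┤                   ┃            ┃     
 MC│ MR│ M+│                   ┃            ┃     
───┴───┴───┘                   ┃━━━━━━━━━━━━┛     


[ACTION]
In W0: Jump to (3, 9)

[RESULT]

                                                  
                                                  
━━━━━━━━━━━━━━━━━━━━━━━━━━━━━━━┓                  
ulator                         ┃                  
───────────────────────────────┨                  
                              0┃                  
───┬───┬───┐                   ┃━━━━━━━━━━━━┓     
 8 │ 9 │ ÷ │                   ┃            ┃     
───┼───┼───┤                   ┃────────────┨     
 5 │ 6 │ × │                   ┃............┃     
───┼───┼───┤                   ┃═.══════════┃     
 2 │ 3 │ - │                   ┃............┃     
───┼───┼───┤                   ┃............┃     
 . │ = │ + │                   ┃............┃     
───┼───┼───┤                   ┃............┃     
 MC│ MR│ M+│                   ┃............┃     
───┴───┴───┘                   ┃━━━━━━━━━━━━┛     


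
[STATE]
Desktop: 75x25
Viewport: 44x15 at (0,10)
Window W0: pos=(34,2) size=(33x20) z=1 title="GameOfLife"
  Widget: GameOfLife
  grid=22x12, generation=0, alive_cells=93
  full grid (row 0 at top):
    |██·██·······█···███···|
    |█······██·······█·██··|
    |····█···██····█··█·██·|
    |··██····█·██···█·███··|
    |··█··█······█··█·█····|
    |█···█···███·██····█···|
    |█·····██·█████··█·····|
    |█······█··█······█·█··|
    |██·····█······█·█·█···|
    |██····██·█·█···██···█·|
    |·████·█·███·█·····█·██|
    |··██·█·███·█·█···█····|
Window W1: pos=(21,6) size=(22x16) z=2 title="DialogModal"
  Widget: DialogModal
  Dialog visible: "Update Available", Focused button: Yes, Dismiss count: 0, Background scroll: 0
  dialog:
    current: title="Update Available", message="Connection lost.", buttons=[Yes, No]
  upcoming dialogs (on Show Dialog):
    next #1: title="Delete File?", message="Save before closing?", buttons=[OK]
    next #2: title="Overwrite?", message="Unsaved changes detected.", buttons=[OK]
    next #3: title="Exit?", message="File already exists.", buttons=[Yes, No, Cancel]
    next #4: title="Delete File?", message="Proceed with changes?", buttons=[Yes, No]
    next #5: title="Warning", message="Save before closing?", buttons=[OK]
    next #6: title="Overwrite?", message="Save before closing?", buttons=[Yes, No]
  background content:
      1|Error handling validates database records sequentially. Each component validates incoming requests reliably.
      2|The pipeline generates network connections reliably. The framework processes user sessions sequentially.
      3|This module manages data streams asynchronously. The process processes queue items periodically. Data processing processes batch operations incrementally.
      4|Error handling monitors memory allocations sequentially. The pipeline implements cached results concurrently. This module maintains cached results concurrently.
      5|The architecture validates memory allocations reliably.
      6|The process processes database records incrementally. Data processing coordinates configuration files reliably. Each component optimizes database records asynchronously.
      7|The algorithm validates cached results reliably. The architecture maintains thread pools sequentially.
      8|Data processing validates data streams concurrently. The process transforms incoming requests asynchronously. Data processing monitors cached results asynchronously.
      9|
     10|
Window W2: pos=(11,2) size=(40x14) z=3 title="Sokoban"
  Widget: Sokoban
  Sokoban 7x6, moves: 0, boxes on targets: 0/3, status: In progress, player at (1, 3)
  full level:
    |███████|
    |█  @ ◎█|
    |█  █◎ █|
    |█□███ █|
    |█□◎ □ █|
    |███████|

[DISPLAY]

           ┃███████                         
           ┃Moves: 0  0/3                   
           ┃                                
           ┃                                
           ┃                                
           ┗━━━━━━━━━━━━━━━━━━━━━━━━━━━━━━━━
                     ┃Da└──────────────┘li┃█
                     ┃                    ┃█
                     ┃                    ┃ 
                     ┃                    ┃ 
                     ┃                    ┃ 
                     ┗━━━━━━━━━━━━━━━━━━━━┛━
                                            
                                            
                                            


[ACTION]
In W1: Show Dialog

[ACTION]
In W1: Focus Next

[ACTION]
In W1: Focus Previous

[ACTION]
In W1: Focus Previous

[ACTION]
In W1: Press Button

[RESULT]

           ┃███████                         
           ┃Moves: 0  0/3                   
           ┃                                
           ┃                                
           ┃                                
           ┗━━━━━━━━━━━━━━━━━━━━━━━━━━━━━━━━
                     ┃Data processing vali┃█
                     ┃                    ┃█
                     ┃                    ┃ 
                     ┃                    ┃ 
                     ┃                    ┃ 
                     ┗━━━━━━━━━━━━━━━━━━━━┛━
                                            
                                            
                                            
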